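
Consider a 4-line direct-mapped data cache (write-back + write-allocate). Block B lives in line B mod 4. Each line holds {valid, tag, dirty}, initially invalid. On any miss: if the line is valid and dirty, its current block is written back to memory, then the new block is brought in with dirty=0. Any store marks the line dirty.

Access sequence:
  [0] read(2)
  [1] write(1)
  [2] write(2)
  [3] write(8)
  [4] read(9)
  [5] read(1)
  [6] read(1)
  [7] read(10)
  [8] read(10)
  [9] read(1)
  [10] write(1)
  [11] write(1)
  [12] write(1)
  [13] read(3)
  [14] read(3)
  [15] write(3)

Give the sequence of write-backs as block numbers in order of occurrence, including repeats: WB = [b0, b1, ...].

0: R B2 -> L2 miss  d=-]
1: W B1 -> L1 miss  d=D]
2: W B2 -> L2 hit  d=D]
3: W B8 -> L0 miss  d=D]
4: R B9 -> L1 miss wb->B1  d=-]
5: R B1 -> L1 miss  d=-]
6: R B1 -> L1 hit  d=-]
7: R B10 -> L2 miss wb->B2  d=-]
8: R B10 -> L2 hit  d=-]
9: R B1 -> L1 hit  d=-]
10: W B1 -> L1 hit  d=D]
11: W B1 -> L1 hit  d=D]
12: W B1 -> L1 hit  d=D]
13: R B3 -> L3 miss  d=-]
14: R B3 -> L3 hit  d=-]
15: W B3 -> L3 hit  d=D]

WB = [1, 2]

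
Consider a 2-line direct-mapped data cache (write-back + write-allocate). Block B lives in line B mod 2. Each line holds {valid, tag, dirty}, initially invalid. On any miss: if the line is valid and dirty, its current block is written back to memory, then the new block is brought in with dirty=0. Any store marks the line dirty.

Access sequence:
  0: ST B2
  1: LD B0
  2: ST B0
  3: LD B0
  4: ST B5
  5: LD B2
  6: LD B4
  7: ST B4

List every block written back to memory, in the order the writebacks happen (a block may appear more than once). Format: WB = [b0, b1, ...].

WB = [2, 0]

0: W B2 → L0 miss [D]
1: R B0 → L0 miss wb→B2 [-]
2: W B0 → L0 hit [D]
3: R B0 → L0 hit [D]
4: W B5 → L1 miss [D]
5: R B2 → L0 miss wb→B0 [-]
6: R B4 → L0 miss [-]
7: W B4 → L0 hit [D]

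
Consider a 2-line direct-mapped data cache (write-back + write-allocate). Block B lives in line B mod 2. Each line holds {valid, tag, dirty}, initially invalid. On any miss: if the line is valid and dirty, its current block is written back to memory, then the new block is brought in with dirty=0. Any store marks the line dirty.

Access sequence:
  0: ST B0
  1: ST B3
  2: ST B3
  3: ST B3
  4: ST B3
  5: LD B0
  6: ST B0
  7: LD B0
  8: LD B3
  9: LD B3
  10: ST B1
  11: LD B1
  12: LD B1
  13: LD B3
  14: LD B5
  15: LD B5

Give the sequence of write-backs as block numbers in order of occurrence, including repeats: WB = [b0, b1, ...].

WB = [3, 1]

  0 | W B0 → L0 miss [D]
  1 | W B3 → L1 miss [D]
  2 | W B3 → L1 hit [D]
  3 | W B3 → L1 hit [D]
  4 | W B3 → L1 hit [D]
  5 | R B0 → L0 hit [D]
  6 | W B0 → L0 hit [D]
  7 | R B0 → L0 hit [D]
  8 | R B3 → L1 hit [D]
  9 | R B3 → L1 hit [D]
  10 | W B1 → L1 miss wb→B3 [D]
  11 | R B1 → L1 hit [D]
  12 | R B1 → L1 hit [D]
  13 | R B3 → L1 miss wb→B1 [-]
  14 | R B5 → L1 miss [-]
  15 | R B5 → L1 hit [-]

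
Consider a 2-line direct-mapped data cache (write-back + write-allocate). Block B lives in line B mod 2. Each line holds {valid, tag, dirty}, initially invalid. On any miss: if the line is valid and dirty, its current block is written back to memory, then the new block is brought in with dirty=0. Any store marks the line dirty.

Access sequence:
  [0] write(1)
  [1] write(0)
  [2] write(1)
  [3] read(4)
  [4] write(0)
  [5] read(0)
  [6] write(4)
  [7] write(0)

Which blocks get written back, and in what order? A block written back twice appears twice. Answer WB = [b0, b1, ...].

0: W B1 -> L1 miss  d=D]
1: W B0 -> L0 miss  d=D]
2: W B1 -> L1 hit  d=D]
3: R B4 -> L0 miss wb->B0  d=-]
4: W B0 -> L0 miss  d=D]
5: R B0 -> L0 hit  d=D]
6: W B4 -> L0 miss wb->B0  d=D]
7: W B0 -> L0 miss wb->B4  d=D]

WB = [0, 0, 4]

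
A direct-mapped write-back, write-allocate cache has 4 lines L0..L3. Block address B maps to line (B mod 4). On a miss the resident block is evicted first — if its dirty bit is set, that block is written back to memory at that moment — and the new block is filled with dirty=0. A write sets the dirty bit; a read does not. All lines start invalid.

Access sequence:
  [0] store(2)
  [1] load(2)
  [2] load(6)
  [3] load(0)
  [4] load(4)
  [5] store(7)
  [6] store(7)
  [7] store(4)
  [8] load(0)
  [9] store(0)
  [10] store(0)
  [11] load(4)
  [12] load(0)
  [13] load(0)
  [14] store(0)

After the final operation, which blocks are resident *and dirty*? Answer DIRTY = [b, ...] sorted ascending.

DIRTY = [0, 7]

  0 | W B2 → L2 miss [D]
  1 | R B2 → L2 hit [D]
  2 | R B6 → L2 miss wb→B2 [-]
  3 | R B0 → L0 miss [-]
  4 | R B4 → L0 miss [-]
  5 | W B7 → L3 miss [D]
  6 | W B7 → L3 hit [D]
  7 | W B4 → L0 hit [D]
  8 | R B0 → L0 miss wb→B4 [-]
  9 | W B0 → L0 hit [D]
  10 | W B0 → L0 hit [D]
  11 | R B4 → L0 miss wb→B0 [-]
  12 | R B0 → L0 miss [-]
  13 | R B0 → L0 hit [-]
  14 | W B0 → L0 hit [D]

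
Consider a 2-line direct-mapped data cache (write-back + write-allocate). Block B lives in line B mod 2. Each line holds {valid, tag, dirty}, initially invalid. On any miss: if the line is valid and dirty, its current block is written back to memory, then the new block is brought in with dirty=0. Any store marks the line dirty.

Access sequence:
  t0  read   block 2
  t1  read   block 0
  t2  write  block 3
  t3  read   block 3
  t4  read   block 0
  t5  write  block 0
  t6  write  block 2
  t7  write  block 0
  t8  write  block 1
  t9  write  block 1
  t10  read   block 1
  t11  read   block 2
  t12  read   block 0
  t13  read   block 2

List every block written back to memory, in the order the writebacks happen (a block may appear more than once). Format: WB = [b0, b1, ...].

WB = [0, 2, 3, 0]

  0 | R B2 → L0 miss [-]
  1 | R B0 → L0 miss [-]
  2 | W B3 → L1 miss [D]
  3 | R B3 → L1 hit [D]
  4 | R B0 → L0 hit [-]
  5 | W B0 → L0 hit [D]
  6 | W B2 → L0 miss wb→B0 [D]
  7 | W B0 → L0 miss wb→B2 [D]
  8 | W B1 → L1 miss wb→B3 [D]
  9 | W B1 → L1 hit [D]
  10 | R B1 → L1 hit [D]
  11 | R B2 → L0 miss wb→B0 [-]
  12 | R B0 → L0 miss [-]
  13 | R B2 → L0 miss [-]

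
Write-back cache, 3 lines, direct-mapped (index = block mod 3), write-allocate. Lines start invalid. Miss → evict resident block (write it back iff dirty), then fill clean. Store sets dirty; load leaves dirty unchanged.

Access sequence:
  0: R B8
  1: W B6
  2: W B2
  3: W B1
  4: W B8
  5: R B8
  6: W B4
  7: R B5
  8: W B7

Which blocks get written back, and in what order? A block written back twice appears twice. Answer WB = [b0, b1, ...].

0: R B8 → L2 miss [-]
1: W B6 → L0 miss [D]
2: W B2 → L2 miss [D]
3: W B1 → L1 miss [D]
4: W B8 → L2 miss wb→B2 [D]
5: R B8 → L2 hit [D]
6: W B4 → L1 miss wb→B1 [D]
7: R B5 → L2 miss wb→B8 [-]
8: W B7 → L1 miss wb→B4 [D]

WB = [2, 1, 8, 4]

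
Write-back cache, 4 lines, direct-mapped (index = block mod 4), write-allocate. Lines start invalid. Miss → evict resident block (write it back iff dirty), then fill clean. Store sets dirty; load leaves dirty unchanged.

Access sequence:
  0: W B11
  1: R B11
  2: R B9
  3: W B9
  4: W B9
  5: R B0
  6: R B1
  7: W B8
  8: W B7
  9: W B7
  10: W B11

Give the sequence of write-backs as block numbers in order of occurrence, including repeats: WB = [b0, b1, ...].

0: W B11 -> L3 miss  d=D]
1: R B11 -> L3 hit  d=D]
2: R B9 -> L1 miss  d=-]
3: W B9 -> L1 hit  d=D]
4: W B9 -> L1 hit  d=D]
5: R B0 -> L0 miss  d=-]
6: R B1 -> L1 miss wb->B9  d=-]
7: W B8 -> L0 miss  d=D]
8: W B7 -> L3 miss wb->B11  d=D]
9: W B7 -> L3 hit  d=D]
10: W B11 -> L3 miss wb->B7  d=D]

WB = [9, 11, 7]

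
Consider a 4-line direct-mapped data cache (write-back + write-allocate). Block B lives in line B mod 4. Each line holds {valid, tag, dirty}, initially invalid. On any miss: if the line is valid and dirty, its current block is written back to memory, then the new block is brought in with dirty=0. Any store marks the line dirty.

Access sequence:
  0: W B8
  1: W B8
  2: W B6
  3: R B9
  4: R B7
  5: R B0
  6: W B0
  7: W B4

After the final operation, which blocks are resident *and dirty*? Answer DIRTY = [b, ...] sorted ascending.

DIRTY = [4, 6]

0: W B8 -> L0 miss  d=D]
1: W B8 -> L0 hit  d=D]
2: W B6 -> L2 miss  d=D]
3: R B9 -> L1 miss  d=-]
4: R B7 -> L3 miss  d=-]
5: R B0 -> L0 miss wb->B8  d=-]
6: W B0 -> L0 hit  d=D]
7: W B4 -> L0 miss wb->B0  d=D]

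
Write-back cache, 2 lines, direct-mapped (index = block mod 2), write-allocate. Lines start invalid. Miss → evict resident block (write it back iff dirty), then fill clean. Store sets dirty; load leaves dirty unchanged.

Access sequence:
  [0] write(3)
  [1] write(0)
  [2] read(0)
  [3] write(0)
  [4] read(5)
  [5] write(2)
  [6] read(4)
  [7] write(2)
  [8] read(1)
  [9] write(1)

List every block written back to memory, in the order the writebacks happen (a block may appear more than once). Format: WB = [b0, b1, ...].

  0 | W B3 → L1 miss [D]
  1 | W B0 → L0 miss [D]
  2 | R B0 → L0 hit [D]
  3 | W B0 → L0 hit [D]
  4 | R B5 → L1 miss wb→B3 [-]
  5 | W B2 → L0 miss wb→B0 [D]
  6 | R B4 → L0 miss wb→B2 [-]
  7 | W B2 → L0 miss [D]
  8 | R B1 → L1 miss [-]
  9 | W B1 → L1 hit [D]

WB = [3, 0, 2]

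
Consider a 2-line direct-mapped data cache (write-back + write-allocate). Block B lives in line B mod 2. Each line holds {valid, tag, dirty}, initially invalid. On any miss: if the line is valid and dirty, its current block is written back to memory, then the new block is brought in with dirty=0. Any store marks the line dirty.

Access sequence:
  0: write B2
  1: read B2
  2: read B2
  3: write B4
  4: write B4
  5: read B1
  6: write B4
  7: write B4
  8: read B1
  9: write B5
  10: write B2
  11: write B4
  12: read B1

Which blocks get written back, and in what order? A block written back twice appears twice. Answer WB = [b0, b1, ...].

WB = [2, 4, 2, 5]

0: W B2 -> L0 miss  d=D]
1: R B2 -> L0 hit  d=D]
2: R B2 -> L0 hit  d=D]
3: W B4 -> L0 miss wb->B2  d=D]
4: W B4 -> L0 hit  d=D]
5: R B1 -> L1 miss  d=-]
6: W B4 -> L0 hit  d=D]
7: W B4 -> L0 hit  d=D]
8: R B1 -> L1 hit  d=-]
9: W B5 -> L1 miss  d=D]
10: W B2 -> L0 miss wb->B4  d=D]
11: W B4 -> L0 miss wb->B2  d=D]
12: R B1 -> L1 miss wb->B5  d=-]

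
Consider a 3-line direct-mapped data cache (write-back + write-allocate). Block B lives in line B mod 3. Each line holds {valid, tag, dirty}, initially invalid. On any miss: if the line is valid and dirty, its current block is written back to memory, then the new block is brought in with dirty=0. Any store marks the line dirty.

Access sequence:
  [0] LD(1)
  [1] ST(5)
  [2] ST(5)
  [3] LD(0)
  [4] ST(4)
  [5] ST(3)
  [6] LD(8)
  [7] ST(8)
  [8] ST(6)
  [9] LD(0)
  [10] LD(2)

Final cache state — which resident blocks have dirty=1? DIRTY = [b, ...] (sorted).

DIRTY = [4]

0: R B1 -> L1 miss  d=-]
1: W B5 -> L2 miss  d=D]
2: W B5 -> L2 hit  d=D]
3: R B0 -> L0 miss  d=-]
4: W B4 -> L1 miss  d=D]
5: W B3 -> L0 miss  d=D]
6: R B8 -> L2 miss wb->B5  d=-]
7: W B8 -> L2 hit  d=D]
8: W B6 -> L0 miss wb->B3  d=D]
9: R B0 -> L0 miss wb->B6  d=-]
10: R B2 -> L2 miss wb->B8  d=-]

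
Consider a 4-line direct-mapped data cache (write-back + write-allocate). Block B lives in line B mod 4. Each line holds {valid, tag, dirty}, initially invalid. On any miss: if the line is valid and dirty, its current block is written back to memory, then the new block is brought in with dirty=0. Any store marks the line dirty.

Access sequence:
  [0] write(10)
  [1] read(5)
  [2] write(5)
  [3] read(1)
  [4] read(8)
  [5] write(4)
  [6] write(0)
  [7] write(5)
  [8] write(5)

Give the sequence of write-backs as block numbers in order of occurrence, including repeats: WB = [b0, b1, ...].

  0 | W B10 → L2 miss [D]
  1 | R B5 → L1 miss [-]
  2 | W B5 → L1 hit [D]
  3 | R B1 → L1 miss wb→B5 [-]
  4 | R B8 → L0 miss [-]
  5 | W B4 → L0 miss [D]
  6 | W B0 → L0 miss wb→B4 [D]
  7 | W B5 → L1 miss [D]
  8 | W B5 → L1 hit [D]

WB = [5, 4]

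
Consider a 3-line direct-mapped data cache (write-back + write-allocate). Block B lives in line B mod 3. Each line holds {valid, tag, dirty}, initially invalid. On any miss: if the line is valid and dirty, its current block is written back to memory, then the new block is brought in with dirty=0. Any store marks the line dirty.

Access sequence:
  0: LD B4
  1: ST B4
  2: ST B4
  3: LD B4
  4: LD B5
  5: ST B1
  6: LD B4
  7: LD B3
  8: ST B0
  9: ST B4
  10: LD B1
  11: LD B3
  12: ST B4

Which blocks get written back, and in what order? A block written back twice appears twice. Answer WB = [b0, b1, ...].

WB = [4, 1, 4, 0]

0: R B4 → L1 miss [-]
1: W B4 → L1 hit [D]
2: W B4 → L1 hit [D]
3: R B4 → L1 hit [D]
4: R B5 → L2 miss [-]
5: W B1 → L1 miss wb→B4 [D]
6: R B4 → L1 miss wb→B1 [-]
7: R B3 → L0 miss [-]
8: W B0 → L0 miss [D]
9: W B4 → L1 hit [D]
10: R B1 → L1 miss wb→B4 [-]
11: R B3 → L0 miss wb→B0 [-]
12: W B4 → L1 miss [D]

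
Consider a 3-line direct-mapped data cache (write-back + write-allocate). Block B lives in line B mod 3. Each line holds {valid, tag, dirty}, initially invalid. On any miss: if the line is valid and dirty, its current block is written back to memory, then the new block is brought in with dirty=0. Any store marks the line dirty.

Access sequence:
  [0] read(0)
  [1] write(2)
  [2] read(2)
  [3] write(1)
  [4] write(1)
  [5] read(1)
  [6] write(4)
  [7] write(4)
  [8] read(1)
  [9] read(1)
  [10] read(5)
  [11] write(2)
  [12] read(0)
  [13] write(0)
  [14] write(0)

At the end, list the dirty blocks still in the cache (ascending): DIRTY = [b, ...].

0: R B0 -> L0 miss  d=-]
1: W B2 -> L2 miss  d=D]
2: R B2 -> L2 hit  d=D]
3: W B1 -> L1 miss  d=D]
4: W B1 -> L1 hit  d=D]
5: R B1 -> L1 hit  d=D]
6: W B4 -> L1 miss wb->B1  d=D]
7: W B4 -> L1 hit  d=D]
8: R B1 -> L1 miss wb->B4  d=-]
9: R B1 -> L1 hit  d=-]
10: R B5 -> L2 miss wb->B2  d=-]
11: W B2 -> L2 miss  d=D]
12: R B0 -> L0 hit  d=-]
13: W B0 -> L0 hit  d=D]
14: W B0 -> L0 hit  d=D]

DIRTY = [0, 2]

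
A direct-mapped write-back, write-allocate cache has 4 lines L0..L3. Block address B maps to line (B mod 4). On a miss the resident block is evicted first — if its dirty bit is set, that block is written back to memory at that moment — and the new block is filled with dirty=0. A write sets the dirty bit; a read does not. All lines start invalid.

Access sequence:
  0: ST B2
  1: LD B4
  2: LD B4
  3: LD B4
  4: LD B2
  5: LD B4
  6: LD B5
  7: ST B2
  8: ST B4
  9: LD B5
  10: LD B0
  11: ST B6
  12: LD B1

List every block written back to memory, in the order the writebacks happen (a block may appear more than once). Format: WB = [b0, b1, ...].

  0 | W B2 → L2 miss [D]
  1 | R B4 → L0 miss [-]
  2 | R B4 → L0 hit [-]
  3 | R B4 → L0 hit [-]
  4 | R B2 → L2 hit [D]
  5 | R B4 → L0 hit [-]
  6 | R B5 → L1 miss [-]
  7 | W B2 → L2 hit [D]
  8 | W B4 → L0 hit [D]
  9 | R B5 → L1 hit [-]
  10 | R B0 → L0 miss wb→B4 [-]
  11 | W B6 → L2 miss wb→B2 [D]
  12 | R B1 → L1 miss [-]

WB = [4, 2]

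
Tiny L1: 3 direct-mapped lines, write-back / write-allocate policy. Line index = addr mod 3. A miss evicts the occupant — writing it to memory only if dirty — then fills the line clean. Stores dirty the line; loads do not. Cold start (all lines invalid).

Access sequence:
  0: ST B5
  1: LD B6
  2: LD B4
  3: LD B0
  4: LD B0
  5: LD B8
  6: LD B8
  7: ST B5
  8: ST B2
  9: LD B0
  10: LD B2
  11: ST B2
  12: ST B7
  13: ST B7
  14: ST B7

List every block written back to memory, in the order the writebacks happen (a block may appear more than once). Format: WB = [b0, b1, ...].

  0 | W B5 → L2 miss [D]
  1 | R B6 → L0 miss [-]
  2 | R B4 → L1 miss [-]
  3 | R B0 → L0 miss [-]
  4 | R B0 → L0 hit [-]
  5 | R B8 → L2 miss wb→B5 [-]
  6 | R B8 → L2 hit [-]
  7 | W B5 → L2 miss [D]
  8 | W B2 → L2 miss wb→B5 [D]
  9 | R B0 → L0 hit [-]
  10 | R B2 → L2 hit [D]
  11 | W B2 → L2 hit [D]
  12 | W B7 → L1 miss [D]
  13 | W B7 → L1 hit [D]
  14 | W B7 → L1 hit [D]

WB = [5, 5]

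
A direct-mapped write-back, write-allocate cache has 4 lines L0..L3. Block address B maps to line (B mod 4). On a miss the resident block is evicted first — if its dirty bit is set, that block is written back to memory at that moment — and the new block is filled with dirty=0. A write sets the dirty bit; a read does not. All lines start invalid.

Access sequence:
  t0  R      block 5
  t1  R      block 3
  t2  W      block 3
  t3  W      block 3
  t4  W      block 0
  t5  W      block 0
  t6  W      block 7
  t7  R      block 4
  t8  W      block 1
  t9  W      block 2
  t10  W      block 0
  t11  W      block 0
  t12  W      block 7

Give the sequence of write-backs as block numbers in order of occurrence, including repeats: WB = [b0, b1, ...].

WB = [3, 0]

0: R B5 → L1 miss [-]
1: R B3 → L3 miss [-]
2: W B3 → L3 hit [D]
3: W B3 → L3 hit [D]
4: W B0 → L0 miss [D]
5: W B0 → L0 hit [D]
6: W B7 → L3 miss wb→B3 [D]
7: R B4 → L0 miss wb→B0 [-]
8: W B1 → L1 miss [D]
9: W B2 → L2 miss [D]
10: W B0 → L0 miss [D]
11: W B0 → L0 hit [D]
12: W B7 → L3 hit [D]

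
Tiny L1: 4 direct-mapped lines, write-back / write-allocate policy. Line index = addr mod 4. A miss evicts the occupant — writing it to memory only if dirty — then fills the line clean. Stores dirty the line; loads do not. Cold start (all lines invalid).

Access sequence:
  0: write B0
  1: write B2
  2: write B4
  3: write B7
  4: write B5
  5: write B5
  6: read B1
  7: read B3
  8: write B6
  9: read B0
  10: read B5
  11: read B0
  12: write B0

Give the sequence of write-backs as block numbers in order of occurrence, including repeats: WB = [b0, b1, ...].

WB = [0, 5, 7, 2, 4]

0: W B0 → L0 miss [D]
1: W B2 → L2 miss [D]
2: W B4 → L0 miss wb→B0 [D]
3: W B7 → L3 miss [D]
4: W B5 → L1 miss [D]
5: W B5 → L1 hit [D]
6: R B1 → L1 miss wb→B5 [-]
7: R B3 → L3 miss wb→B7 [-]
8: W B6 → L2 miss wb→B2 [D]
9: R B0 → L0 miss wb→B4 [-]
10: R B5 → L1 miss [-]
11: R B0 → L0 hit [-]
12: W B0 → L0 hit [D]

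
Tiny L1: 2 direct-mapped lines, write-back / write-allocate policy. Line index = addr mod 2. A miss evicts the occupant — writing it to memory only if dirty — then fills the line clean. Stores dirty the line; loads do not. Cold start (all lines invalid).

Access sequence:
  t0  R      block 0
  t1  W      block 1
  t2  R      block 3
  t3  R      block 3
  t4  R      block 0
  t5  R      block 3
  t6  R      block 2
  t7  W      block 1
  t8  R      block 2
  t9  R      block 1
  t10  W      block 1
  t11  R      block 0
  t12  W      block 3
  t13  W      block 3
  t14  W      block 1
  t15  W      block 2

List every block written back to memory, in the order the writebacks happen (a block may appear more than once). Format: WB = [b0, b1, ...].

WB = [1, 1, 3]

0: R B0 -> L0 miss  d=-]
1: W B1 -> L1 miss  d=D]
2: R B3 -> L1 miss wb->B1  d=-]
3: R B3 -> L1 hit  d=-]
4: R B0 -> L0 hit  d=-]
5: R B3 -> L1 hit  d=-]
6: R B2 -> L0 miss  d=-]
7: W B1 -> L1 miss  d=D]
8: R B2 -> L0 hit  d=-]
9: R B1 -> L1 hit  d=D]
10: W B1 -> L1 hit  d=D]
11: R B0 -> L0 miss  d=-]
12: W B3 -> L1 miss wb->B1  d=D]
13: W B3 -> L1 hit  d=D]
14: W B1 -> L1 miss wb->B3  d=D]
15: W B2 -> L0 miss  d=D]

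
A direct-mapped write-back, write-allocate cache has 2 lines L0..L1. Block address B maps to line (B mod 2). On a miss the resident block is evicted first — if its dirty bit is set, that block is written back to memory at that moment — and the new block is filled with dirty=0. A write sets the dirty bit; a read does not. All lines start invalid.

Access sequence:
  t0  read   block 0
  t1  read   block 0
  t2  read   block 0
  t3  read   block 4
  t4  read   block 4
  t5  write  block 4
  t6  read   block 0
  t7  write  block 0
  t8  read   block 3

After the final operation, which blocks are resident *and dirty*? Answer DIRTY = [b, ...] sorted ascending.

DIRTY = [0]

0: R B0 -> L0 miss  d=-]
1: R B0 -> L0 hit  d=-]
2: R B0 -> L0 hit  d=-]
3: R B4 -> L0 miss  d=-]
4: R B4 -> L0 hit  d=-]
5: W B4 -> L0 hit  d=D]
6: R B0 -> L0 miss wb->B4  d=-]
7: W B0 -> L0 hit  d=D]
8: R B3 -> L1 miss  d=-]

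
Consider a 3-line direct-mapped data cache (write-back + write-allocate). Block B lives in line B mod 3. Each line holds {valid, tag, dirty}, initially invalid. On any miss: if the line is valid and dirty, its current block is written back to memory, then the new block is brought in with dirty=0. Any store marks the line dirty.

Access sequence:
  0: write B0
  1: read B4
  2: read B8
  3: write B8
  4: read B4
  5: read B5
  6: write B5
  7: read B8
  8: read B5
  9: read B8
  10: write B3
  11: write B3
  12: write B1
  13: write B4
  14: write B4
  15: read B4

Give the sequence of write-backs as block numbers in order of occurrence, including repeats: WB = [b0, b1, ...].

WB = [8, 5, 0, 1]

  0 | W B0 → L0 miss [D]
  1 | R B4 → L1 miss [-]
  2 | R B8 → L2 miss [-]
  3 | W B8 → L2 hit [D]
  4 | R B4 → L1 hit [-]
  5 | R B5 → L2 miss wb→B8 [-]
  6 | W B5 → L2 hit [D]
  7 | R B8 → L2 miss wb→B5 [-]
  8 | R B5 → L2 miss [-]
  9 | R B8 → L2 miss [-]
  10 | W B3 → L0 miss wb→B0 [D]
  11 | W B3 → L0 hit [D]
  12 | W B1 → L1 miss [D]
  13 | W B4 → L1 miss wb→B1 [D]
  14 | W B4 → L1 hit [D]
  15 | R B4 → L1 hit [D]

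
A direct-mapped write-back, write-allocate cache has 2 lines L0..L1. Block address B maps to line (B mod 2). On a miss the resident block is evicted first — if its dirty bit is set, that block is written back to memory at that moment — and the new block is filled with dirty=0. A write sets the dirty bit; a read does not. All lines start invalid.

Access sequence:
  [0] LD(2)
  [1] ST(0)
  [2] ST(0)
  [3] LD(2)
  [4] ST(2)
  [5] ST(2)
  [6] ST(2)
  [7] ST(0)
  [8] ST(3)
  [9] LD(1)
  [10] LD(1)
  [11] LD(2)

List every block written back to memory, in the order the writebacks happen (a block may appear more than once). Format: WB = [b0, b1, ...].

0: R B2 → L0 miss [-]
1: W B0 → L0 miss [D]
2: W B0 → L0 hit [D]
3: R B2 → L0 miss wb→B0 [-]
4: W B2 → L0 hit [D]
5: W B2 → L0 hit [D]
6: W B2 → L0 hit [D]
7: W B0 → L0 miss wb→B2 [D]
8: W B3 → L1 miss [D]
9: R B1 → L1 miss wb→B3 [-]
10: R B1 → L1 hit [-]
11: R B2 → L0 miss wb→B0 [-]

WB = [0, 2, 3, 0]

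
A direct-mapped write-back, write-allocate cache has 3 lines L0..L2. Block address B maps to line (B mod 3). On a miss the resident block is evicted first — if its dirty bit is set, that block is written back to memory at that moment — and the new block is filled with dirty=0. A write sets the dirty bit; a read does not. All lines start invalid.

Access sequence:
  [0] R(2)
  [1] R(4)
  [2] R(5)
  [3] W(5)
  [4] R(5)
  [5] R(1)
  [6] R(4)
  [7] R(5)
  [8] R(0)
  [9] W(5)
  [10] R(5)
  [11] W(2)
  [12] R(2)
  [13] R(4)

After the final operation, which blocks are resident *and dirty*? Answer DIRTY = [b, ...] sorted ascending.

0: R B2 -> L2 miss  d=-]
1: R B4 -> L1 miss  d=-]
2: R B5 -> L2 miss  d=-]
3: W B5 -> L2 hit  d=D]
4: R B5 -> L2 hit  d=D]
5: R B1 -> L1 miss  d=-]
6: R B4 -> L1 miss  d=-]
7: R B5 -> L2 hit  d=D]
8: R B0 -> L0 miss  d=-]
9: W B5 -> L2 hit  d=D]
10: R B5 -> L2 hit  d=D]
11: W B2 -> L2 miss wb->B5  d=D]
12: R B2 -> L2 hit  d=D]
13: R B4 -> L1 hit  d=-]

DIRTY = [2]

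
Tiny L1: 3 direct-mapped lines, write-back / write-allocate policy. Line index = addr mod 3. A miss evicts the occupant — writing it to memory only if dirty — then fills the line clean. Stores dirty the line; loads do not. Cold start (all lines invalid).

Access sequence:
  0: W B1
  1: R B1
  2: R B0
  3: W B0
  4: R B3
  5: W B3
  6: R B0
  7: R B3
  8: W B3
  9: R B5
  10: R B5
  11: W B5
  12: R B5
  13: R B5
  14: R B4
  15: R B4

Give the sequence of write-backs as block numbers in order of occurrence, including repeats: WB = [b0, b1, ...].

WB = [0, 3, 1]

0: W B1 → L1 miss [D]
1: R B1 → L1 hit [D]
2: R B0 → L0 miss [-]
3: W B0 → L0 hit [D]
4: R B3 → L0 miss wb→B0 [-]
5: W B3 → L0 hit [D]
6: R B0 → L0 miss wb→B3 [-]
7: R B3 → L0 miss [-]
8: W B3 → L0 hit [D]
9: R B5 → L2 miss [-]
10: R B5 → L2 hit [-]
11: W B5 → L2 hit [D]
12: R B5 → L2 hit [D]
13: R B5 → L2 hit [D]
14: R B4 → L1 miss wb→B1 [-]
15: R B4 → L1 hit [-]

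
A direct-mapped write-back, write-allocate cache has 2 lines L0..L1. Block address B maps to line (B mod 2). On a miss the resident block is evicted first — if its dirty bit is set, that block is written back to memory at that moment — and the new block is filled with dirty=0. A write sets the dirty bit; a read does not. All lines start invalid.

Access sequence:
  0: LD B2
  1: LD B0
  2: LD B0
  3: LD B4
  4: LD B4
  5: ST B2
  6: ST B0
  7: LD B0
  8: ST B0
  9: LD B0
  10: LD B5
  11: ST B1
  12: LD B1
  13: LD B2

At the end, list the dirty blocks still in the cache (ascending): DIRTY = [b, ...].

DIRTY = [1]

0: R B2 → L0 miss [-]
1: R B0 → L0 miss [-]
2: R B0 → L0 hit [-]
3: R B4 → L0 miss [-]
4: R B4 → L0 hit [-]
5: W B2 → L0 miss [D]
6: W B0 → L0 miss wb→B2 [D]
7: R B0 → L0 hit [D]
8: W B0 → L0 hit [D]
9: R B0 → L0 hit [D]
10: R B5 → L1 miss [-]
11: W B1 → L1 miss [D]
12: R B1 → L1 hit [D]
13: R B2 → L0 miss wb→B0 [-]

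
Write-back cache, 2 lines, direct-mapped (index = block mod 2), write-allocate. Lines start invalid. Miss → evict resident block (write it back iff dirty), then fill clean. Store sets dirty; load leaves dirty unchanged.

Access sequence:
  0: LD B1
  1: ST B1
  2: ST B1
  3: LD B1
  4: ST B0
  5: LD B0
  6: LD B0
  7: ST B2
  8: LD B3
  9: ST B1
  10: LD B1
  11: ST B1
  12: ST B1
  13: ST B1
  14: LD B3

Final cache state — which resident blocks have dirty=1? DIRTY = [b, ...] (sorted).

  0 | R B1 → L1 miss [-]
  1 | W B1 → L1 hit [D]
  2 | W B1 → L1 hit [D]
  3 | R B1 → L1 hit [D]
  4 | W B0 → L0 miss [D]
  5 | R B0 → L0 hit [D]
  6 | R B0 → L0 hit [D]
  7 | W B2 → L0 miss wb→B0 [D]
  8 | R B3 → L1 miss wb→B1 [-]
  9 | W B1 → L1 miss [D]
  10 | R B1 → L1 hit [D]
  11 | W B1 → L1 hit [D]
  12 | W B1 → L1 hit [D]
  13 | W B1 → L1 hit [D]
  14 | R B3 → L1 miss wb→B1 [-]

DIRTY = [2]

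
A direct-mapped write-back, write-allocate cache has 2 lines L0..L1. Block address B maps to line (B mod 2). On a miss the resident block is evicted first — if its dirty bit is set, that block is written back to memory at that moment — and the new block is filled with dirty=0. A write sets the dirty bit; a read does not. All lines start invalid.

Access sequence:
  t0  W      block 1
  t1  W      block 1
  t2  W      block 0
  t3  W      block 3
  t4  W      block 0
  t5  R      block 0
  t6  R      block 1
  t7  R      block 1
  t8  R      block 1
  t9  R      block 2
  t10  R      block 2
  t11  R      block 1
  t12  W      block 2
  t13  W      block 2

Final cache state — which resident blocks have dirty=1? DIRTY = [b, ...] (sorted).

0: W B1 → L1 miss [D]
1: W B1 → L1 hit [D]
2: W B0 → L0 miss [D]
3: W B3 → L1 miss wb→B1 [D]
4: W B0 → L0 hit [D]
5: R B0 → L0 hit [D]
6: R B1 → L1 miss wb→B3 [-]
7: R B1 → L1 hit [-]
8: R B1 → L1 hit [-]
9: R B2 → L0 miss wb→B0 [-]
10: R B2 → L0 hit [-]
11: R B1 → L1 hit [-]
12: W B2 → L0 hit [D]
13: W B2 → L0 hit [D]

DIRTY = [2]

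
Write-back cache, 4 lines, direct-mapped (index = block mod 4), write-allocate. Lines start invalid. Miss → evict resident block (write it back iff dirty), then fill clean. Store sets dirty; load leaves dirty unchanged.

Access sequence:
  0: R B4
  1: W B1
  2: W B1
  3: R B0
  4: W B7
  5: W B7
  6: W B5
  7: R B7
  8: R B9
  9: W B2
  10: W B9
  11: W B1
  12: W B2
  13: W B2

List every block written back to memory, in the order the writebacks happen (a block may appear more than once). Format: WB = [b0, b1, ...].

0: R B4 → L0 miss [-]
1: W B1 → L1 miss [D]
2: W B1 → L1 hit [D]
3: R B0 → L0 miss [-]
4: W B7 → L3 miss [D]
5: W B7 → L3 hit [D]
6: W B5 → L1 miss wb→B1 [D]
7: R B7 → L3 hit [D]
8: R B9 → L1 miss wb→B5 [-]
9: W B2 → L2 miss [D]
10: W B9 → L1 hit [D]
11: W B1 → L1 miss wb→B9 [D]
12: W B2 → L2 hit [D]
13: W B2 → L2 hit [D]

WB = [1, 5, 9]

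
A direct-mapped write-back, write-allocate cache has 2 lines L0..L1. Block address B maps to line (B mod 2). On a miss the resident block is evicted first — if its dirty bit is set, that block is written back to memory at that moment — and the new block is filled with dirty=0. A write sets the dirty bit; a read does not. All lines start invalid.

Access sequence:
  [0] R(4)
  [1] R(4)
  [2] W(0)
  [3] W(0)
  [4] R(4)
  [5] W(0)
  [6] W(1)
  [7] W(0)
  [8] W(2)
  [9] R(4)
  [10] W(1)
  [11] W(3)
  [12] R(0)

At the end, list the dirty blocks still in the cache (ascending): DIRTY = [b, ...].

  0 | R B4 → L0 miss [-]
  1 | R B4 → L0 hit [-]
  2 | W B0 → L0 miss [D]
  3 | W B0 → L0 hit [D]
  4 | R B4 → L0 miss wb→B0 [-]
  5 | W B0 → L0 miss [D]
  6 | W B1 → L1 miss [D]
  7 | W B0 → L0 hit [D]
  8 | W B2 → L0 miss wb→B0 [D]
  9 | R B4 → L0 miss wb→B2 [-]
  10 | W B1 → L1 hit [D]
  11 | W B3 → L1 miss wb→B1 [D]
  12 | R B0 → L0 miss [-]

DIRTY = [3]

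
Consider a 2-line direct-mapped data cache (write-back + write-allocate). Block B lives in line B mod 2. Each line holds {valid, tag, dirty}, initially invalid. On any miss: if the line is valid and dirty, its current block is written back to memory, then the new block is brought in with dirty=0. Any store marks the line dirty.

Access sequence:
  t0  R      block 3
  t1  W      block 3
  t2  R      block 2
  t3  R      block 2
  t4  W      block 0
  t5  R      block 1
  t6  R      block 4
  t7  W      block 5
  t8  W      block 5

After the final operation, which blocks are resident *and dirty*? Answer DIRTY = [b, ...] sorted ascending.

DIRTY = [5]

0: R B3 → L1 miss [-]
1: W B3 → L1 hit [D]
2: R B2 → L0 miss [-]
3: R B2 → L0 hit [-]
4: W B0 → L0 miss [D]
5: R B1 → L1 miss wb→B3 [-]
6: R B4 → L0 miss wb→B0 [-]
7: W B5 → L1 miss [D]
8: W B5 → L1 hit [D]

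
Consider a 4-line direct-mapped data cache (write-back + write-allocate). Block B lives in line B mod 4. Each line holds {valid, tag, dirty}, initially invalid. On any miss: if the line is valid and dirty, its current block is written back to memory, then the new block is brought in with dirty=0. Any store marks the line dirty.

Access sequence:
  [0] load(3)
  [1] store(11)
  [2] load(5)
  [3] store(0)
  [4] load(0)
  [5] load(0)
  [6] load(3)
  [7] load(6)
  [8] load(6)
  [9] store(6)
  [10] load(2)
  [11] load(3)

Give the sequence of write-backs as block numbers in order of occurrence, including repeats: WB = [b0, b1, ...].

WB = [11, 6]

  0 | R B3 → L3 miss [-]
  1 | W B11 → L3 miss [D]
  2 | R B5 → L1 miss [-]
  3 | W B0 → L0 miss [D]
  4 | R B0 → L0 hit [D]
  5 | R B0 → L0 hit [D]
  6 | R B3 → L3 miss wb→B11 [-]
  7 | R B6 → L2 miss [-]
  8 | R B6 → L2 hit [-]
  9 | W B6 → L2 hit [D]
  10 | R B2 → L2 miss wb→B6 [-]
  11 | R B3 → L3 hit [-]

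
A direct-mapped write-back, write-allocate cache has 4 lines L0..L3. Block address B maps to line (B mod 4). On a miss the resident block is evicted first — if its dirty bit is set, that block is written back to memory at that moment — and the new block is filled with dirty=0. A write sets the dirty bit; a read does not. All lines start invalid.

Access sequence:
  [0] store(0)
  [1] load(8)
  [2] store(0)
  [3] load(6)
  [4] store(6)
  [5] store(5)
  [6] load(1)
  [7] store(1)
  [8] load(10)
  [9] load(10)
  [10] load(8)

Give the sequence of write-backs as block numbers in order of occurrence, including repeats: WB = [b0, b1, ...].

0: W B0 -> L0 miss  d=D]
1: R B8 -> L0 miss wb->B0  d=-]
2: W B0 -> L0 miss  d=D]
3: R B6 -> L2 miss  d=-]
4: W B6 -> L2 hit  d=D]
5: W B5 -> L1 miss  d=D]
6: R B1 -> L1 miss wb->B5  d=-]
7: W B1 -> L1 hit  d=D]
8: R B10 -> L2 miss wb->B6  d=-]
9: R B10 -> L2 hit  d=-]
10: R B8 -> L0 miss wb->B0  d=-]

WB = [0, 5, 6, 0]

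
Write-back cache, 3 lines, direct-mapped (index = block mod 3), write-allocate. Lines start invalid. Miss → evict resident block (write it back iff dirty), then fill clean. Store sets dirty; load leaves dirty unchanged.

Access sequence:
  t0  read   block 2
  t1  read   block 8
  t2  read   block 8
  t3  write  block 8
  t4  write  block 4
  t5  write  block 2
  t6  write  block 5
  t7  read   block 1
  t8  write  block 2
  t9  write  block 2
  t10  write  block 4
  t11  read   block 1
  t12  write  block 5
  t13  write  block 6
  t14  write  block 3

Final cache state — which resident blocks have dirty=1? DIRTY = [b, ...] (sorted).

DIRTY = [3, 5]

0: R B2 → L2 miss [-]
1: R B8 → L2 miss [-]
2: R B8 → L2 hit [-]
3: W B8 → L2 hit [D]
4: W B4 → L1 miss [D]
5: W B2 → L2 miss wb→B8 [D]
6: W B5 → L2 miss wb→B2 [D]
7: R B1 → L1 miss wb→B4 [-]
8: W B2 → L2 miss wb→B5 [D]
9: W B2 → L2 hit [D]
10: W B4 → L1 miss [D]
11: R B1 → L1 miss wb→B4 [-]
12: W B5 → L2 miss wb→B2 [D]
13: W B6 → L0 miss [D]
14: W B3 → L0 miss wb→B6 [D]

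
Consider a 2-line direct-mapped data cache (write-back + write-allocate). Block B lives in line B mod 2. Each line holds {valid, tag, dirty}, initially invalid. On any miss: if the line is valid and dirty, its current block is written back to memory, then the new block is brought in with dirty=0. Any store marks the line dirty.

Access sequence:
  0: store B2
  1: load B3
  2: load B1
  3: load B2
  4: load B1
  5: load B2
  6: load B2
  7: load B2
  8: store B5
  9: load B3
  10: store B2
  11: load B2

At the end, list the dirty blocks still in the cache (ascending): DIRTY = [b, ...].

DIRTY = [2]

  0 | W B2 → L0 miss [D]
  1 | R B3 → L1 miss [-]
  2 | R B1 → L1 miss [-]
  3 | R B2 → L0 hit [D]
  4 | R B1 → L1 hit [-]
  5 | R B2 → L0 hit [D]
  6 | R B2 → L0 hit [D]
  7 | R B2 → L0 hit [D]
  8 | W B5 → L1 miss [D]
  9 | R B3 → L1 miss wb→B5 [-]
  10 | W B2 → L0 hit [D]
  11 | R B2 → L0 hit [D]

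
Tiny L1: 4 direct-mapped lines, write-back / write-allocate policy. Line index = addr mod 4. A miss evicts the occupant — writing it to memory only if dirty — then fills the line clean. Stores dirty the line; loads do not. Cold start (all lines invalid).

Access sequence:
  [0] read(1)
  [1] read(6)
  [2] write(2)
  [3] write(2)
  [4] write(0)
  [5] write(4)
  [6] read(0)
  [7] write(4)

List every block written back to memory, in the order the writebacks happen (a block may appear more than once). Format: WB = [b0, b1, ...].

0: R B1 -> L1 miss  d=-]
1: R B6 -> L2 miss  d=-]
2: W B2 -> L2 miss  d=D]
3: W B2 -> L2 hit  d=D]
4: W B0 -> L0 miss  d=D]
5: W B4 -> L0 miss wb->B0  d=D]
6: R B0 -> L0 miss wb->B4  d=-]
7: W B4 -> L0 miss  d=D]

WB = [0, 4]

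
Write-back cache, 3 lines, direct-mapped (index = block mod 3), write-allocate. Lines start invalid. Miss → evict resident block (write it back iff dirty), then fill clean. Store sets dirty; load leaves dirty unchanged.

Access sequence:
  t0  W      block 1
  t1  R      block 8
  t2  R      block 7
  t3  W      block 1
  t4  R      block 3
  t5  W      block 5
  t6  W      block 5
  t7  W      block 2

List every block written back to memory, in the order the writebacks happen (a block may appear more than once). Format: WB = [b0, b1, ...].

0: W B1 → L1 miss [D]
1: R B8 → L2 miss [-]
2: R B7 → L1 miss wb→B1 [-]
3: W B1 → L1 miss [D]
4: R B3 → L0 miss [-]
5: W B5 → L2 miss [D]
6: W B5 → L2 hit [D]
7: W B2 → L2 miss wb→B5 [D]

WB = [1, 5]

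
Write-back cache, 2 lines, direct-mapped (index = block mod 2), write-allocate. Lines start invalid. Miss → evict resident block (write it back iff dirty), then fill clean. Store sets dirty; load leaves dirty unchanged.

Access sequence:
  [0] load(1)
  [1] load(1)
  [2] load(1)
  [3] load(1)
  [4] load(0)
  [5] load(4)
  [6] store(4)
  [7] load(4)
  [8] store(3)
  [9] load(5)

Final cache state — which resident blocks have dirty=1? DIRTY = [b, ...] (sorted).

  0 | R B1 → L1 miss [-]
  1 | R B1 → L1 hit [-]
  2 | R B1 → L1 hit [-]
  3 | R B1 → L1 hit [-]
  4 | R B0 → L0 miss [-]
  5 | R B4 → L0 miss [-]
  6 | W B4 → L0 hit [D]
  7 | R B4 → L0 hit [D]
  8 | W B3 → L1 miss [D]
  9 | R B5 → L1 miss wb→B3 [-]

DIRTY = [4]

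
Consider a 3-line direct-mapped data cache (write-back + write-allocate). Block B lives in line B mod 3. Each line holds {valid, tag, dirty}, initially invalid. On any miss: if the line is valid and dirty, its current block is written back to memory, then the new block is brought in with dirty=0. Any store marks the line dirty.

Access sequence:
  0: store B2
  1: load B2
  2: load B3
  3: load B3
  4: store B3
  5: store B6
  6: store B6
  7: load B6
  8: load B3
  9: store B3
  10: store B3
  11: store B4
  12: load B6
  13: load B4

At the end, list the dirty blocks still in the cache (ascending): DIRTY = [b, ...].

0: W B2 -> L2 miss  d=D]
1: R B2 -> L2 hit  d=D]
2: R B3 -> L0 miss  d=-]
3: R B3 -> L0 hit  d=-]
4: W B3 -> L0 hit  d=D]
5: W B6 -> L0 miss wb->B3  d=D]
6: W B6 -> L0 hit  d=D]
7: R B6 -> L0 hit  d=D]
8: R B3 -> L0 miss wb->B6  d=-]
9: W B3 -> L0 hit  d=D]
10: W B3 -> L0 hit  d=D]
11: W B4 -> L1 miss  d=D]
12: R B6 -> L0 miss wb->B3  d=-]
13: R B4 -> L1 hit  d=D]

DIRTY = [2, 4]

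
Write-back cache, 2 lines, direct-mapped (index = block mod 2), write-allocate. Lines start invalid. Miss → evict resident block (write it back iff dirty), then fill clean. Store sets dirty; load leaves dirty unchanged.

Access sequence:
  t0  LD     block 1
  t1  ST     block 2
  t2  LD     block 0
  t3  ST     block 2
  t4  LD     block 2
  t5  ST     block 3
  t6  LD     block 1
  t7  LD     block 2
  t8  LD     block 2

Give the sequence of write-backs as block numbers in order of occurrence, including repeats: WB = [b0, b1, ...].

WB = [2, 3]

  0 | R B1 → L1 miss [-]
  1 | W B2 → L0 miss [D]
  2 | R B0 → L0 miss wb→B2 [-]
  3 | W B2 → L0 miss [D]
  4 | R B2 → L0 hit [D]
  5 | W B3 → L1 miss [D]
  6 | R B1 → L1 miss wb→B3 [-]
  7 | R B2 → L0 hit [D]
  8 | R B2 → L0 hit [D]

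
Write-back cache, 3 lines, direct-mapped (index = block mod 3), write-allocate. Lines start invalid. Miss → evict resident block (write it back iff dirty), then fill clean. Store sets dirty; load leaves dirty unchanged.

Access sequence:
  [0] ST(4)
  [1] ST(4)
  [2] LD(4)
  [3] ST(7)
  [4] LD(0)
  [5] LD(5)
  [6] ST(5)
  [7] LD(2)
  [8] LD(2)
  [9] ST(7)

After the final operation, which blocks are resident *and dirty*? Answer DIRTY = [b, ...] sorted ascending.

0: W B4 -> L1 miss  d=D]
1: W B4 -> L1 hit  d=D]
2: R B4 -> L1 hit  d=D]
3: W B7 -> L1 miss wb->B4  d=D]
4: R B0 -> L0 miss  d=-]
5: R B5 -> L2 miss  d=-]
6: W B5 -> L2 hit  d=D]
7: R B2 -> L2 miss wb->B5  d=-]
8: R B2 -> L2 hit  d=-]
9: W B7 -> L1 hit  d=D]

DIRTY = [7]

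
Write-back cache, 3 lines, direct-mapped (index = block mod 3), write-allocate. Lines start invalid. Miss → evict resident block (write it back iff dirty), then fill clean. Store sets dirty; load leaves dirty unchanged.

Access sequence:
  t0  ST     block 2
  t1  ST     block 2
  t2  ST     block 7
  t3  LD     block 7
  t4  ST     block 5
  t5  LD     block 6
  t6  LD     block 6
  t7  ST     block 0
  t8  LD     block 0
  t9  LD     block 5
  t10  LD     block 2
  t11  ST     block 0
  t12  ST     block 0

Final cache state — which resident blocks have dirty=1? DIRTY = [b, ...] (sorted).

0: W B2 → L2 miss [D]
1: W B2 → L2 hit [D]
2: W B7 → L1 miss [D]
3: R B7 → L1 hit [D]
4: W B5 → L2 miss wb→B2 [D]
5: R B6 → L0 miss [-]
6: R B6 → L0 hit [-]
7: W B0 → L0 miss [D]
8: R B0 → L0 hit [D]
9: R B5 → L2 hit [D]
10: R B2 → L2 miss wb→B5 [-]
11: W B0 → L0 hit [D]
12: W B0 → L0 hit [D]

DIRTY = [0, 7]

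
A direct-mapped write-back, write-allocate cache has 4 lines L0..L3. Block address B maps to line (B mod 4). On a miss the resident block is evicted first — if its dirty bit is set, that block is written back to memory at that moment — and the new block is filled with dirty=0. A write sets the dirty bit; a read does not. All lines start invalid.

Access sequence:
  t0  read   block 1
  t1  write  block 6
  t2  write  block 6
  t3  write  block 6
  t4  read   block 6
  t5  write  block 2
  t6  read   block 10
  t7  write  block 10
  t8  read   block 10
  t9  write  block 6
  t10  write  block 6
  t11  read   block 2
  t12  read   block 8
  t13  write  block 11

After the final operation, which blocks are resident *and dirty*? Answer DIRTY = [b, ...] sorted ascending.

  0 | R B1 → L1 miss [-]
  1 | W B6 → L2 miss [D]
  2 | W B6 → L2 hit [D]
  3 | W B6 → L2 hit [D]
  4 | R B6 → L2 hit [D]
  5 | W B2 → L2 miss wb→B6 [D]
  6 | R B10 → L2 miss wb→B2 [-]
  7 | W B10 → L2 hit [D]
  8 | R B10 → L2 hit [D]
  9 | W B6 → L2 miss wb→B10 [D]
  10 | W B6 → L2 hit [D]
  11 | R B2 → L2 miss wb→B6 [-]
  12 | R B8 → L0 miss [-]
  13 | W B11 → L3 miss [D]

DIRTY = [11]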